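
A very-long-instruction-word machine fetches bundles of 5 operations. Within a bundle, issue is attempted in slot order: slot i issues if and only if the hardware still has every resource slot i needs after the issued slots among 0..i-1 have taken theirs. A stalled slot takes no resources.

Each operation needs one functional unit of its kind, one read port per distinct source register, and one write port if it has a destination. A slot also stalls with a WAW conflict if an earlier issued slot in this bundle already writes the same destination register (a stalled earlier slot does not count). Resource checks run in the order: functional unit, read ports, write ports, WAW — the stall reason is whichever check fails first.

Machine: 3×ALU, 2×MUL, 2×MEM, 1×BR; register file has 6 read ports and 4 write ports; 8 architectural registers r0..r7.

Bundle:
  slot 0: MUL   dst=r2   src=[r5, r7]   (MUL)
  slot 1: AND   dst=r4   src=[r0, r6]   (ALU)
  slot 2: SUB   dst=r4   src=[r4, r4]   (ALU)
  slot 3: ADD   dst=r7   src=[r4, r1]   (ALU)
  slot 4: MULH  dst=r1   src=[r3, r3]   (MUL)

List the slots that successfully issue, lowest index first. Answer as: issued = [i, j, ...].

slot 0 (MUL): ISSUE — free A3,Mu1,Ld2,B1 rp4 wp3
slot 1 (ALU): ISSUE — free A2,Mu1,Ld2,B1 rp2 wp2
slot 2 (ALU): stall WAW — free A2,Mu1,Ld2,B1 rp2 wp2
slot 3 (ALU): ISSUE — free A1,Mu1,Ld2,B1 rp0 wp1
slot 4 (MUL): stall RD_PORT — free A1,Mu1,Ld2,B1 rp0 wp1

issued = [0, 1, 3]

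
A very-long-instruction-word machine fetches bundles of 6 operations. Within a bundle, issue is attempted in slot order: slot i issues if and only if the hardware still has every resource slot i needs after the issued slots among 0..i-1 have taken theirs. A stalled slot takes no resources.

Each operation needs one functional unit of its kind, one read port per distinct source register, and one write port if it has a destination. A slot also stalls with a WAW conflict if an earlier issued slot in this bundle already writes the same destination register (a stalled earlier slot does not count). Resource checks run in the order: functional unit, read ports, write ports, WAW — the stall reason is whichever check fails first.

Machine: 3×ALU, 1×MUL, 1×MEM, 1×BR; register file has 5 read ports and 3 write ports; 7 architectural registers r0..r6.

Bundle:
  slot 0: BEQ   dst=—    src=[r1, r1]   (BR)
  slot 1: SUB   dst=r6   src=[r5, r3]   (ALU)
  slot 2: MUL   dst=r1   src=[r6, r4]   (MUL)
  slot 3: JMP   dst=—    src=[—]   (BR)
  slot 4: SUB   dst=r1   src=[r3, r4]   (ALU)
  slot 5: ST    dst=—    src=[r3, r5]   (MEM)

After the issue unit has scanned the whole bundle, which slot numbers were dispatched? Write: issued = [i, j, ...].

(0) want 1×BR +1rd +0wr — yes → AL3|MU1|ME1|BR0|rd4|wr3
(1) want 1×ALU +2rd +1wr — yes → AL2|MU1|ME1|BR0|rd2|wr2
(2) want 1×MUL +2rd +1wr — yes → AL2|MU0|ME1|BR0|rd0|wr1
(3) want 1×BR +0rd +0wr — FU → AL2|MU0|ME1|BR0|rd0|wr1
(4) want 1×ALU +2rd +1wr — RD_PORT → AL2|MU0|ME1|BR0|rd0|wr1
(5) want 1×MEM +2rd +0wr — RD_PORT → AL2|MU0|ME1|BR0|rd0|wr1

issued = [0, 1, 2]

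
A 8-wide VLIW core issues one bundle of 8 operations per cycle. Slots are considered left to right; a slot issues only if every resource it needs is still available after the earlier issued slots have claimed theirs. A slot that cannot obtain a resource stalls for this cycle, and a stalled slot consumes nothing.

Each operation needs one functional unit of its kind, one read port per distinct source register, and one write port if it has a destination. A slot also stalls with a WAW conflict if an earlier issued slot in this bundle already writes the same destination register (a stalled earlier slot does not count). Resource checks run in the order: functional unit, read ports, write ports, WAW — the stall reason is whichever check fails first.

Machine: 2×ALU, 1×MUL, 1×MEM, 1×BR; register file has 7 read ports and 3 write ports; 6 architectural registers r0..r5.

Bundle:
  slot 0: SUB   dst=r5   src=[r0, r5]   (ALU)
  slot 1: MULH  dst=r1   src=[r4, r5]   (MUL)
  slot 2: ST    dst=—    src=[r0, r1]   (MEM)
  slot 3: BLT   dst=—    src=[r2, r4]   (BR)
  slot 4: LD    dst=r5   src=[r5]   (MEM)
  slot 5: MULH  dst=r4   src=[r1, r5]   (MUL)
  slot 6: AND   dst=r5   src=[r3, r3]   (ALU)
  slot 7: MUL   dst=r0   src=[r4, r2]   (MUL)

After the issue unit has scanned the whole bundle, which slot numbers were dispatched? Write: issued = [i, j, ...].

  0. ALU→r5 ⇒ go  {1A/1Mu/1Ld/1B | 5r 2w}
  1. MUL→r1 ⇒ go  {1A/0Mu/1Ld/1B | 3r 1w}
  2. MEM ⇒ go  {1A/0Mu/0Ld/1B | 1r 1w}
  3. BR ⇒ no(RD_PORT)  {1A/0Mu/0Ld/1B | 1r 1w}
  4. MEM→r5 ⇒ no(FU)  {1A/0Mu/0Ld/1B | 1r 1w}
  5. MUL→r4 ⇒ no(FU)  {1A/0Mu/0Ld/1B | 1r 1w}
  6. ALU→r5 ⇒ no(WAW)  {1A/0Mu/0Ld/1B | 1r 1w}
  7. MUL→r0 ⇒ no(FU)  {1A/0Mu/0Ld/1B | 1r 1w}

issued = [0, 1, 2]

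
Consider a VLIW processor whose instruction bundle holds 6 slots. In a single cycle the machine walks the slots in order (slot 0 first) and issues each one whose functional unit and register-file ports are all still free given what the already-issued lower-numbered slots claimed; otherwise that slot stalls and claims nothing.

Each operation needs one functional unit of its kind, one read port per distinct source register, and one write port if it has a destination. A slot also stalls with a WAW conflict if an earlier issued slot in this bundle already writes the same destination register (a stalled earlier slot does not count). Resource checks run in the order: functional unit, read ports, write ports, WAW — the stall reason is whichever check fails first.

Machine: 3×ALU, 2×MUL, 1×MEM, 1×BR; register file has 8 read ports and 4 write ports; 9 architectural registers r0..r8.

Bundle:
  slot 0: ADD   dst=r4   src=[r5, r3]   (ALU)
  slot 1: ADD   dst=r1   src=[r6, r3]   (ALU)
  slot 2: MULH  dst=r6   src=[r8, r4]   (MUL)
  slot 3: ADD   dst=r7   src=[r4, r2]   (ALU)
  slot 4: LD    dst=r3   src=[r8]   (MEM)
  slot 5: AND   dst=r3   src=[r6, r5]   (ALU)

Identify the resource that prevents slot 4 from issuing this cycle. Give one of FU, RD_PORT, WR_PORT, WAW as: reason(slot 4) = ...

(0) want 1×ALU +2rd +1wr — yes → AL2|MU2|ME1|BR1|rd6|wr3
(1) want 1×ALU +2rd +1wr — yes → AL1|MU2|ME1|BR1|rd4|wr2
(2) want 1×MUL +2rd +1wr — yes → AL1|MU1|ME1|BR1|rd2|wr1
(3) want 1×ALU +2rd +1wr — yes → AL0|MU1|ME1|BR1|rd0|wr0
(4) want 1×MEM +1rd +1wr — RD_PORT → AL0|MU1|ME1|BR1|rd0|wr0
(5) want 1×ALU +2rd +1wr — FU → AL0|MU1|ME1|BR1|rd0|wr0

reason(slot 4) = RD_PORT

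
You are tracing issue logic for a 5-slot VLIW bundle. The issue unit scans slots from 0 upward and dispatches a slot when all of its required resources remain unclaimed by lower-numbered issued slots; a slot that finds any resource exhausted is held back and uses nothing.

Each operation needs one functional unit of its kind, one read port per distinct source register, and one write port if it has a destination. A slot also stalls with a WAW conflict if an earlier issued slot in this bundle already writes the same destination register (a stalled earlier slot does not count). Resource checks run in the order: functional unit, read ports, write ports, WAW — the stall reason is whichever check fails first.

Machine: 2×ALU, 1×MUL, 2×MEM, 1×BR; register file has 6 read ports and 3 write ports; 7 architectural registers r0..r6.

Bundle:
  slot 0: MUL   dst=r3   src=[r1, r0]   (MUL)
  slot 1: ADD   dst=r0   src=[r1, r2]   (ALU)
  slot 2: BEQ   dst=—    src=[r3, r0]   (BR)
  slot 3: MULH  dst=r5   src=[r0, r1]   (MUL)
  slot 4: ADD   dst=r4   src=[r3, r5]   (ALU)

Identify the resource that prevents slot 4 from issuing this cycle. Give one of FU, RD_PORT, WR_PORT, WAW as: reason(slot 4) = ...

reason(slot 4) = RD_PORT

[0] MUL needs rd=2 wr=1: ok; after: ALU=2 MUL=0 MEM=2 BR=1, R=4, W=2
[1] ALU needs rd=2 wr=1: ok; after: ALU=1 MUL=0 MEM=2 BR=1, R=2, W=1
[2] BR needs rd=2 wr=0: ok; after: ALU=1 MUL=0 MEM=2 BR=0, R=0, W=1
[3] MUL needs rd=2 wr=1: FU; after: ALU=1 MUL=0 MEM=2 BR=0, R=0, W=1
[4] ALU needs rd=2 wr=1: RD_PORT; after: ALU=1 MUL=0 MEM=2 BR=0, R=0, W=1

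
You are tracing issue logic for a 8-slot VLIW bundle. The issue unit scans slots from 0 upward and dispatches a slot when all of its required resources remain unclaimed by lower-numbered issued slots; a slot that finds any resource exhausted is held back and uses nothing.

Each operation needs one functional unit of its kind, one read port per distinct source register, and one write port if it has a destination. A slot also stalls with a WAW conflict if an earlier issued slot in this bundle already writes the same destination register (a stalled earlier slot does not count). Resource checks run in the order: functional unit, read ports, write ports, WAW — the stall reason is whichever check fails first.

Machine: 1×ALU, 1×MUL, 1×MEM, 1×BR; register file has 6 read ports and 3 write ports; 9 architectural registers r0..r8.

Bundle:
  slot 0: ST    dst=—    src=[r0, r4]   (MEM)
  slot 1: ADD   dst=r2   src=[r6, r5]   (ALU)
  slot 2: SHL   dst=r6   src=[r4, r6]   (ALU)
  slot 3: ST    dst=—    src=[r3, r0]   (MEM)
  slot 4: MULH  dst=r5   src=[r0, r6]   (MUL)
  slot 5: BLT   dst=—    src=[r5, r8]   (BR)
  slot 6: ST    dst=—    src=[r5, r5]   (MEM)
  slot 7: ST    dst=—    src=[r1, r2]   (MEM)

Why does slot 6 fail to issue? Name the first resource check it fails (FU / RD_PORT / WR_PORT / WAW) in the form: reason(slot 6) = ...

(0) want 1×MEM +2rd +0wr — yes → AL1|MU1|ME0|BR1|rd4|wr3
(1) want 1×ALU +2rd +1wr — yes → AL0|MU1|ME0|BR1|rd2|wr2
(2) want 1×ALU +2rd +1wr — FU → AL0|MU1|ME0|BR1|rd2|wr2
(3) want 1×MEM +2rd +0wr — FU → AL0|MU1|ME0|BR1|rd2|wr2
(4) want 1×MUL +2rd +1wr — yes → AL0|MU0|ME0|BR1|rd0|wr1
(5) want 1×BR +2rd +0wr — RD_PORT → AL0|MU0|ME0|BR1|rd0|wr1
(6) want 1×MEM +1rd +0wr — FU → AL0|MU0|ME0|BR1|rd0|wr1
(7) want 1×MEM +2rd +0wr — FU → AL0|MU0|ME0|BR1|rd0|wr1

reason(slot 6) = FU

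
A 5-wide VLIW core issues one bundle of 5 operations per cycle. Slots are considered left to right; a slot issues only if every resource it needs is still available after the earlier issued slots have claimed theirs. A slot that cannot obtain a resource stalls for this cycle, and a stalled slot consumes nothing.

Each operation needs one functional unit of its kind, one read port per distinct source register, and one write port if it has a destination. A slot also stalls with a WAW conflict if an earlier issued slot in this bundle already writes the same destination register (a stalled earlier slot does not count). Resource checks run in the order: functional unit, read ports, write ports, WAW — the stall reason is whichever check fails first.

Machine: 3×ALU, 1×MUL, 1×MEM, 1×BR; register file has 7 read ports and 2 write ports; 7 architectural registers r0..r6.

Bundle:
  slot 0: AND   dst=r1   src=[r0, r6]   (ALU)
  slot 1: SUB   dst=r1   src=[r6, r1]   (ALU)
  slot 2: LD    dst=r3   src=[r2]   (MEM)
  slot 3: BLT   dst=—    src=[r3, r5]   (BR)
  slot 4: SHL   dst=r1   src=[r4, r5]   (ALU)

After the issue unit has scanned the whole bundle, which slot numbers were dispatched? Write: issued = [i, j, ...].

  0. ALU→r1 ⇒ go  {2A/1Mu/1Ld/1B | 5r 1w}
  1. ALU→r1 ⇒ no(WAW)  {2A/1Mu/1Ld/1B | 5r 1w}
  2. MEM→r3 ⇒ go  {2A/1Mu/0Ld/1B | 4r 0w}
  3. BR ⇒ go  {2A/1Mu/0Ld/0B | 2r 0w}
  4. ALU→r1 ⇒ no(WR_PORT)  {2A/1Mu/0Ld/0B | 2r 0w}

issued = [0, 2, 3]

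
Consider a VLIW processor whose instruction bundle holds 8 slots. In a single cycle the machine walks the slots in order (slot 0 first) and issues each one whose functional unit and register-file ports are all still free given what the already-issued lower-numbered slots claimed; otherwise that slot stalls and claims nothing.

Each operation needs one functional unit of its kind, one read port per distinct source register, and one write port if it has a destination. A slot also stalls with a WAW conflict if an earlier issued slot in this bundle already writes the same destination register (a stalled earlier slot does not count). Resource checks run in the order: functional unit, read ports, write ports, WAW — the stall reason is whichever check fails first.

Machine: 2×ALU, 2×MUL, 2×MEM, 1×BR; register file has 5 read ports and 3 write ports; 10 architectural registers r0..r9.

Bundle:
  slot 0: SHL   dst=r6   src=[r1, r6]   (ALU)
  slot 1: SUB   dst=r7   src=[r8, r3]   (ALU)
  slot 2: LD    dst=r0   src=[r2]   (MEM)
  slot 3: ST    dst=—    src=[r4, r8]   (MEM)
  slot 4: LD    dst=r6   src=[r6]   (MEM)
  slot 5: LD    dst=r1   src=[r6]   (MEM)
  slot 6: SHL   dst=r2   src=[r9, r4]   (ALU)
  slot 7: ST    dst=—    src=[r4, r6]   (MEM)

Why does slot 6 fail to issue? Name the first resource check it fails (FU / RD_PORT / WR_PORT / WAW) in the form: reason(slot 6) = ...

  0. ALU→r6 ⇒ go  {1A/2Mu/2Ld/1B | 3r 2w}
  1. ALU→r7 ⇒ go  {0A/2Mu/2Ld/1B | 1r 1w}
  2. MEM→r0 ⇒ go  {0A/2Mu/1Ld/1B | 0r 0w}
  3. MEM ⇒ no(RD_PORT)  {0A/2Mu/1Ld/1B | 0r 0w}
  4. MEM→r6 ⇒ no(RD_PORT)  {0A/2Mu/1Ld/1B | 0r 0w}
  5. MEM→r1 ⇒ no(RD_PORT)  {0A/2Mu/1Ld/1B | 0r 0w}
  6. ALU→r2 ⇒ no(FU)  {0A/2Mu/1Ld/1B | 0r 0w}
  7. MEM ⇒ no(RD_PORT)  {0A/2Mu/1Ld/1B | 0r 0w}

reason(slot 6) = FU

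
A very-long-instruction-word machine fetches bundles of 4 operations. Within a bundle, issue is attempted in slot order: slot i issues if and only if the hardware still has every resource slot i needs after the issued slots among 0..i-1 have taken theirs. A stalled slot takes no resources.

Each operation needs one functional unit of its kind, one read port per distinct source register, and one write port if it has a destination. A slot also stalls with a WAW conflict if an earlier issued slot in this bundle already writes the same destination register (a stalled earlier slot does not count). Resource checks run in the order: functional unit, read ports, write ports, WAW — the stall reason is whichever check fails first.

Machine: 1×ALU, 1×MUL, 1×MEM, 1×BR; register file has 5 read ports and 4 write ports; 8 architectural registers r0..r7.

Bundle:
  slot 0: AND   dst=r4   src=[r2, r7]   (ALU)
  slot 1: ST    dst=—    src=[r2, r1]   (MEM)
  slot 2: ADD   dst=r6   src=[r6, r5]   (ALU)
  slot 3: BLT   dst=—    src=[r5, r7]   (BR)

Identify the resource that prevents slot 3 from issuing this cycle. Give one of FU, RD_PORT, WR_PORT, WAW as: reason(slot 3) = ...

slot 0 (ALU): ISSUE — free A0,Mu1,Ld1,B1 rp3 wp3
slot 1 (MEM): ISSUE — free A0,Mu1,Ld0,B1 rp1 wp3
slot 2 (ALU): stall FU — free A0,Mu1,Ld0,B1 rp1 wp3
slot 3 (BR): stall RD_PORT — free A0,Mu1,Ld0,B1 rp1 wp3

reason(slot 3) = RD_PORT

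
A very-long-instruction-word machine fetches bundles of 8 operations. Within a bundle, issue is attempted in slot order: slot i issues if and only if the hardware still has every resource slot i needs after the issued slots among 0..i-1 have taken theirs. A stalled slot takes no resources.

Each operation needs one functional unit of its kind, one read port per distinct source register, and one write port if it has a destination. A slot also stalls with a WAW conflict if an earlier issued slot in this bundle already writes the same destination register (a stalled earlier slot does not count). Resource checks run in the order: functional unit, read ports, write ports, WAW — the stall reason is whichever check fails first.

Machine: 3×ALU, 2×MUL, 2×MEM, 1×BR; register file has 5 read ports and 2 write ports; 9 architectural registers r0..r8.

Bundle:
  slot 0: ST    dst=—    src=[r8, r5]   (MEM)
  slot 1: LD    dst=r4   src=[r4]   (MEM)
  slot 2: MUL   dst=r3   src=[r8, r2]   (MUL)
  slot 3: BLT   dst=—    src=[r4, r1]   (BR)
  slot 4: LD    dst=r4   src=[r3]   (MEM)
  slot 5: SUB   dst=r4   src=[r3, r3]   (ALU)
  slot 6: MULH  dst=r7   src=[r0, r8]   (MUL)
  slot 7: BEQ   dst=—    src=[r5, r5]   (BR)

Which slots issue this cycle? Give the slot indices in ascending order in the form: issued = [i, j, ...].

[0] MEM needs rd=2 wr=0: ok; after: ALU=3 MUL=2 MEM=1 BR=1, R=3, W=2
[1] MEM needs rd=1 wr=1: ok; after: ALU=3 MUL=2 MEM=0 BR=1, R=2, W=1
[2] MUL needs rd=2 wr=1: ok; after: ALU=3 MUL=1 MEM=0 BR=1, R=0, W=0
[3] BR needs rd=2 wr=0: RD_PORT; after: ALU=3 MUL=1 MEM=0 BR=1, R=0, W=0
[4] MEM needs rd=1 wr=1: FU; after: ALU=3 MUL=1 MEM=0 BR=1, R=0, W=0
[5] ALU needs rd=1 wr=1: RD_PORT; after: ALU=3 MUL=1 MEM=0 BR=1, R=0, W=0
[6] MUL needs rd=2 wr=1: RD_PORT; after: ALU=3 MUL=1 MEM=0 BR=1, R=0, W=0
[7] BR needs rd=1 wr=0: RD_PORT; after: ALU=3 MUL=1 MEM=0 BR=1, R=0, W=0

issued = [0, 1, 2]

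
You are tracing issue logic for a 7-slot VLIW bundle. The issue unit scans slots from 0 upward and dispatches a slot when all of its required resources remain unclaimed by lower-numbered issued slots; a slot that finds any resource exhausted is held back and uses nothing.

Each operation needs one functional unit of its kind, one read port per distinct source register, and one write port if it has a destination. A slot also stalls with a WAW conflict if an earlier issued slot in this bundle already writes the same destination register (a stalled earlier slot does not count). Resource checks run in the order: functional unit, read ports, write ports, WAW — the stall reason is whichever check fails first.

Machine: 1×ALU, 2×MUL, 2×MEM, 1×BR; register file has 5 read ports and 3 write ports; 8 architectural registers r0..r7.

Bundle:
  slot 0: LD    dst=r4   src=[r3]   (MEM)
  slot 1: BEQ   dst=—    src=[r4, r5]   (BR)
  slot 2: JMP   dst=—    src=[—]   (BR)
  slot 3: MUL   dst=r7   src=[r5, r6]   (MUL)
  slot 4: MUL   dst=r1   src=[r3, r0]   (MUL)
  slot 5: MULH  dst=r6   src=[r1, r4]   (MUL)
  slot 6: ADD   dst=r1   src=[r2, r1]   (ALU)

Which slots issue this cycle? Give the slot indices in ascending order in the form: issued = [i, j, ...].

issued = [0, 1, 3]

(0) want 1×MEM +1rd +1wr — yes → AL1|MU2|ME1|BR1|rd4|wr2
(1) want 1×BR +2rd +0wr — yes → AL1|MU2|ME1|BR0|rd2|wr2
(2) want 1×BR +0rd +0wr — FU → AL1|MU2|ME1|BR0|rd2|wr2
(3) want 1×MUL +2rd +1wr — yes → AL1|MU1|ME1|BR0|rd0|wr1
(4) want 1×MUL +2rd +1wr — RD_PORT → AL1|MU1|ME1|BR0|rd0|wr1
(5) want 1×MUL +2rd +1wr — RD_PORT → AL1|MU1|ME1|BR0|rd0|wr1
(6) want 1×ALU +2rd +1wr — RD_PORT → AL1|MU1|ME1|BR0|rd0|wr1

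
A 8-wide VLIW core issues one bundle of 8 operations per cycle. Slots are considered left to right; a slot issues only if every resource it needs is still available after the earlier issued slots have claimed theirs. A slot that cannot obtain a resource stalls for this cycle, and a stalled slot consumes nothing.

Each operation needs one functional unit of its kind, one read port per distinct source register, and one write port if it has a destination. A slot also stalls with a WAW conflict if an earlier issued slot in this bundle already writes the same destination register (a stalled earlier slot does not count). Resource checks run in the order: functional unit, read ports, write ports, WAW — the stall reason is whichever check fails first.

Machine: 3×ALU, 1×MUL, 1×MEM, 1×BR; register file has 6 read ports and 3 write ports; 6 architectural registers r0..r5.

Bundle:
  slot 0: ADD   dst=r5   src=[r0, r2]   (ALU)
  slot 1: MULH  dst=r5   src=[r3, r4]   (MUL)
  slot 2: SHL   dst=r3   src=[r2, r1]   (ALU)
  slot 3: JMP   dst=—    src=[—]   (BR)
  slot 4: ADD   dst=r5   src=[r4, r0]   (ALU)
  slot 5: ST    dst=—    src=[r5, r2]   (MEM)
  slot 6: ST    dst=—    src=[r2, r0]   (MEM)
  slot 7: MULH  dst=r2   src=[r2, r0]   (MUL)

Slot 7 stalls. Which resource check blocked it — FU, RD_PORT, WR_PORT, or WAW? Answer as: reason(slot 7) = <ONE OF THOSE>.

reason(slot 7) = RD_PORT

slot 0 (ALU): ISSUE — free A2,Mu1,Ld1,B1 rp4 wp2
slot 1 (MUL): stall WAW — free A2,Mu1,Ld1,B1 rp4 wp2
slot 2 (ALU): ISSUE — free A1,Mu1,Ld1,B1 rp2 wp1
slot 3 (BR): ISSUE — free A1,Mu1,Ld1,B0 rp2 wp1
slot 4 (ALU): stall WAW — free A1,Mu1,Ld1,B0 rp2 wp1
slot 5 (MEM): ISSUE — free A1,Mu1,Ld0,B0 rp0 wp1
slot 6 (MEM): stall FU — free A1,Mu1,Ld0,B0 rp0 wp1
slot 7 (MUL): stall RD_PORT — free A1,Mu1,Ld0,B0 rp0 wp1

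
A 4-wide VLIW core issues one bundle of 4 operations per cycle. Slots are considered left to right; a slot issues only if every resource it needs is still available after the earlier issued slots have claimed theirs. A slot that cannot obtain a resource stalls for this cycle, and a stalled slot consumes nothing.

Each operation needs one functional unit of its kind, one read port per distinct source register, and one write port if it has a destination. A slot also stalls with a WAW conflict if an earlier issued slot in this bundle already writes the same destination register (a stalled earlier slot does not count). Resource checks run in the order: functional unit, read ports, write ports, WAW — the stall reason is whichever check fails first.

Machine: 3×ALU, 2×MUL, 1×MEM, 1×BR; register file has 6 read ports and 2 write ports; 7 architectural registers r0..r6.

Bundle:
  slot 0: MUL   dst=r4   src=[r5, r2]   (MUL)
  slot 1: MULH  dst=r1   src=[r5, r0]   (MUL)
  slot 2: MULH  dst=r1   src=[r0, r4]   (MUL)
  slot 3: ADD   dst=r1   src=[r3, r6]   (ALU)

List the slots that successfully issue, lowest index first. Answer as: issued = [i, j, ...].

issued = [0, 1]

(0) want 1×MUL +2rd +1wr — yes → AL3|MU1|ME1|BR1|rd4|wr1
(1) want 1×MUL +2rd +1wr — yes → AL3|MU0|ME1|BR1|rd2|wr0
(2) want 1×MUL +2rd +1wr — FU → AL3|MU0|ME1|BR1|rd2|wr0
(3) want 1×ALU +2rd +1wr — WR_PORT → AL3|MU0|ME1|BR1|rd2|wr0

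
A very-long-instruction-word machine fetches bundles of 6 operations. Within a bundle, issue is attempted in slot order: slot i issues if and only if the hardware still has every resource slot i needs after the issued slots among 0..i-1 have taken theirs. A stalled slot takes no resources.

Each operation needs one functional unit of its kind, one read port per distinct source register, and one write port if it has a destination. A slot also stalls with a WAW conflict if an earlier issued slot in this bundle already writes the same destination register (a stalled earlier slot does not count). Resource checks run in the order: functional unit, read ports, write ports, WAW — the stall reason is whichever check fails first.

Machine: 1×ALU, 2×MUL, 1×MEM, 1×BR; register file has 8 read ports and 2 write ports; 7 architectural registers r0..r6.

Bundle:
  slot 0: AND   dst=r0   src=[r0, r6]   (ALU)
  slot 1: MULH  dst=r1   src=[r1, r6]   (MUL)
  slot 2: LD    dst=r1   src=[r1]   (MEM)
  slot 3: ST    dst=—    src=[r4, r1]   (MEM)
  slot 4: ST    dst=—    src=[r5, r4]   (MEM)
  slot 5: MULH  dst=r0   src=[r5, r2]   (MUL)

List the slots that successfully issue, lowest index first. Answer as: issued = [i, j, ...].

issued = [0, 1, 3]

  0. ALU→r0 ⇒ go  {0A/2Mu/1Ld/1B | 6r 1w}
  1. MUL→r1 ⇒ go  {0A/1Mu/1Ld/1B | 4r 0w}
  2. MEM→r1 ⇒ no(WR_PORT)  {0A/1Mu/1Ld/1B | 4r 0w}
  3. MEM ⇒ go  {0A/1Mu/0Ld/1B | 2r 0w}
  4. MEM ⇒ no(FU)  {0A/1Mu/0Ld/1B | 2r 0w}
  5. MUL→r0 ⇒ no(WR_PORT)  {0A/1Mu/0Ld/1B | 2r 0w}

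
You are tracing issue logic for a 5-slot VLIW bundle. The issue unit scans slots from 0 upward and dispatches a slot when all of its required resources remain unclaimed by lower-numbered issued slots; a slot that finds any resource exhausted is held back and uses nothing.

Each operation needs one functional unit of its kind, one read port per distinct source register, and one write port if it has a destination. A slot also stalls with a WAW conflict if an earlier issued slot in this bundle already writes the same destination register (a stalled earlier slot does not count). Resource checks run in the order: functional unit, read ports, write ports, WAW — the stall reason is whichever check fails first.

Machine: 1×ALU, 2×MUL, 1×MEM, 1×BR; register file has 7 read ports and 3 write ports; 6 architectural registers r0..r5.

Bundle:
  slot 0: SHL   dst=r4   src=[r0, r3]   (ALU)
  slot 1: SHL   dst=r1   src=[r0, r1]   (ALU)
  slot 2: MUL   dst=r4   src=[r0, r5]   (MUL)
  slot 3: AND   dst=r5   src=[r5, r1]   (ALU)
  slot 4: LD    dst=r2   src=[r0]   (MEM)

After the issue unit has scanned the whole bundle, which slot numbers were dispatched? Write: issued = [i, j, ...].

issued = [0, 4]

  0. ALU→r4 ⇒ go  {0A/2Mu/1Ld/1B | 5r 2w}
  1. ALU→r1 ⇒ no(FU)  {0A/2Mu/1Ld/1B | 5r 2w}
  2. MUL→r4 ⇒ no(WAW)  {0A/2Mu/1Ld/1B | 5r 2w}
  3. ALU→r5 ⇒ no(FU)  {0A/2Mu/1Ld/1B | 5r 2w}
  4. MEM→r2 ⇒ go  {0A/2Mu/0Ld/1B | 4r 1w}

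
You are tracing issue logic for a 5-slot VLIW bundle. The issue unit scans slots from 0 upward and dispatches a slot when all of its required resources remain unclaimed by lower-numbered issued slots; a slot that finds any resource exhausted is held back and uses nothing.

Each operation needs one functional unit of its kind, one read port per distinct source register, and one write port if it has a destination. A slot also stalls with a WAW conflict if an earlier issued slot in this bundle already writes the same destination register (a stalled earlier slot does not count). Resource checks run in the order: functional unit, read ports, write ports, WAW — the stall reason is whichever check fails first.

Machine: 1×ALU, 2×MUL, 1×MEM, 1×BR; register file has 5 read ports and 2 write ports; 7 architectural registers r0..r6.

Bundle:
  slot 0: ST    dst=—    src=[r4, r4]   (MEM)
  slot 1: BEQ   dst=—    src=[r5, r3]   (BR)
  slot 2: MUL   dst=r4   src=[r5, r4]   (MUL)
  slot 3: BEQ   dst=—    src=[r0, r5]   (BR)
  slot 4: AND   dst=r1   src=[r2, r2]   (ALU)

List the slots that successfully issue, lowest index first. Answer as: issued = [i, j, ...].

issued = [0, 1, 2]

(0) want 1×MEM +1rd +0wr — yes → AL1|MU2|ME0|BR1|rd4|wr2
(1) want 1×BR +2rd +0wr — yes → AL1|MU2|ME0|BR0|rd2|wr2
(2) want 1×MUL +2rd +1wr — yes → AL1|MU1|ME0|BR0|rd0|wr1
(3) want 1×BR +2rd +0wr — FU → AL1|MU1|ME0|BR0|rd0|wr1
(4) want 1×ALU +1rd +1wr — RD_PORT → AL1|MU1|ME0|BR0|rd0|wr1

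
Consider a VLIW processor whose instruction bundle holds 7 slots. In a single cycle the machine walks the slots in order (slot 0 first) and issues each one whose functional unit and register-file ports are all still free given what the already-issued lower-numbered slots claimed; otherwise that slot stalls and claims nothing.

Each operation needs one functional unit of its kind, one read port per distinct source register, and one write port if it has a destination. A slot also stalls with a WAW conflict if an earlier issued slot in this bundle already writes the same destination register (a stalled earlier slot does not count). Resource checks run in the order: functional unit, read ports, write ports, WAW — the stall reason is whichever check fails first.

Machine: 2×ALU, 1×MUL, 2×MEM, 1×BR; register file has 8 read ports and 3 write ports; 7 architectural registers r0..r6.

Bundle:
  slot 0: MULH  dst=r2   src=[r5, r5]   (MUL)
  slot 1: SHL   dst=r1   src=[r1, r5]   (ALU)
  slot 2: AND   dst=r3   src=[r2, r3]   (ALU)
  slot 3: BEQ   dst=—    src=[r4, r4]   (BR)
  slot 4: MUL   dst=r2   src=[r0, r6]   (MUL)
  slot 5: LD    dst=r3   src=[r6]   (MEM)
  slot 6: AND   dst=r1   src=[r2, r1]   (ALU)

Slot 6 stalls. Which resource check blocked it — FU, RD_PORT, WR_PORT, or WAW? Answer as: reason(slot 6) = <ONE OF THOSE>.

reason(slot 6) = FU

[0] MUL needs rd=1 wr=1: ok; after: ALU=2 MUL=0 MEM=2 BR=1, R=7, W=2
[1] ALU needs rd=2 wr=1: ok; after: ALU=1 MUL=0 MEM=2 BR=1, R=5, W=1
[2] ALU needs rd=2 wr=1: ok; after: ALU=0 MUL=0 MEM=2 BR=1, R=3, W=0
[3] BR needs rd=1 wr=0: ok; after: ALU=0 MUL=0 MEM=2 BR=0, R=2, W=0
[4] MUL needs rd=2 wr=1: FU; after: ALU=0 MUL=0 MEM=2 BR=0, R=2, W=0
[5] MEM needs rd=1 wr=1: WR_PORT; after: ALU=0 MUL=0 MEM=2 BR=0, R=2, W=0
[6] ALU needs rd=2 wr=1: FU; after: ALU=0 MUL=0 MEM=2 BR=0, R=2, W=0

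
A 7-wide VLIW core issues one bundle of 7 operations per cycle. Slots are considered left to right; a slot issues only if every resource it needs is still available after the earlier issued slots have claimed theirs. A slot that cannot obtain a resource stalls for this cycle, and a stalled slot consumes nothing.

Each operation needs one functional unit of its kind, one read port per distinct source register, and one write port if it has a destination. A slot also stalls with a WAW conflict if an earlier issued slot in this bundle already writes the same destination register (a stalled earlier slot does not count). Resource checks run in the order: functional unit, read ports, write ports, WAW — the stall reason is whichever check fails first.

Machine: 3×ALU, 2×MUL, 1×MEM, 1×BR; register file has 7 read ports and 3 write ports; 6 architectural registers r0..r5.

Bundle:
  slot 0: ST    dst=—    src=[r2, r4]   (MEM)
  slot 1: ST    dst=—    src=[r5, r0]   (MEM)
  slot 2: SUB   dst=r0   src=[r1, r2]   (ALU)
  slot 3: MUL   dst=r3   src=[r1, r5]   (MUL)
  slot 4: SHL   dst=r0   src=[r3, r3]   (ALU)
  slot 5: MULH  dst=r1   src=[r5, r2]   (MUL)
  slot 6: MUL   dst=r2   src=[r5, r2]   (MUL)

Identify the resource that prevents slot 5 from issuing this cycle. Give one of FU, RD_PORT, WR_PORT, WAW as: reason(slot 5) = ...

reason(slot 5) = RD_PORT

(0) want 1×MEM +2rd +0wr — yes → AL3|MU2|ME0|BR1|rd5|wr3
(1) want 1×MEM +2rd +0wr — FU → AL3|MU2|ME0|BR1|rd5|wr3
(2) want 1×ALU +2rd +1wr — yes → AL2|MU2|ME0|BR1|rd3|wr2
(3) want 1×MUL +2rd +1wr — yes → AL2|MU1|ME0|BR1|rd1|wr1
(4) want 1×ALU +1rd +1wr — WAW → AL2|MU1|ME0|BR1|rd1|wr1
(5) want 1×MUL +2rd +1wr — RD_PORT → AL2|MU1|ME0|BR1|rd1|wr1
(6) want 1×MUL +2rd +1wr — RD_PORT → AL2|MU1|ME0|BR1|rd1|wr1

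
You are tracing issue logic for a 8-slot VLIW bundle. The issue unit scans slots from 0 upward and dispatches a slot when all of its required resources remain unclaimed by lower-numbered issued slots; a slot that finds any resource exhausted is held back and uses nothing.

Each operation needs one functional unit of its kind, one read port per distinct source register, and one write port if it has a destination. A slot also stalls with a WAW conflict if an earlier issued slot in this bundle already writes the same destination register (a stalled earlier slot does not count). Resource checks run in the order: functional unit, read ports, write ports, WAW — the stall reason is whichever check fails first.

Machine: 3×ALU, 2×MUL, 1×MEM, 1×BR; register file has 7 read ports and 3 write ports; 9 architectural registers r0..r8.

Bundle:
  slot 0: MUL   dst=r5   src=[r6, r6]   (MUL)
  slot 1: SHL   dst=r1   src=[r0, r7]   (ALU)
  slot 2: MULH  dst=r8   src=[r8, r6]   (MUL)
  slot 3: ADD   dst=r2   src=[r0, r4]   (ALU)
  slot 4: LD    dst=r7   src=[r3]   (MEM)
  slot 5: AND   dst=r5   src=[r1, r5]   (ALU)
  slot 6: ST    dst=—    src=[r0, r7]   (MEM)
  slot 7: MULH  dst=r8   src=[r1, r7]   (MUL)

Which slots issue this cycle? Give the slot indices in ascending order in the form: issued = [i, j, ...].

  0. MUL→r5 ⇒ go  {3A/1Mu/1Ld/1B | 6r 2w}
  1. ALU→r1 ⇒ go  {2A/1Mu/1Ld/1B | 4r 1w}
  2. MUL→r8 ⇒ go  {2A/0Mu/1Ld/1B | 2r 0w}
  3. ALU→r2 ⇒ no(WR_PORT)  {2A/0Mu/1Ld/1B | 2r 0w}
  4. MEM→r7 ⇒ no(WR_PORT)  {2A/0Mu/1Ld/1B | 2r 0w}
  5. ALU→r5 ⇒ no(WR_PORT)  {2A/0Mu/1Ld/1B | 2r 0w}
  6. MEM ⇒ go  {2A/0Mu/0Ld/1B | 0r 0w}
  7. MUL→r8 ⇒ no(FU)  {2A/0Mu/0Ld/1B | 0r 0w}

issued = [0, 1, 2, 6]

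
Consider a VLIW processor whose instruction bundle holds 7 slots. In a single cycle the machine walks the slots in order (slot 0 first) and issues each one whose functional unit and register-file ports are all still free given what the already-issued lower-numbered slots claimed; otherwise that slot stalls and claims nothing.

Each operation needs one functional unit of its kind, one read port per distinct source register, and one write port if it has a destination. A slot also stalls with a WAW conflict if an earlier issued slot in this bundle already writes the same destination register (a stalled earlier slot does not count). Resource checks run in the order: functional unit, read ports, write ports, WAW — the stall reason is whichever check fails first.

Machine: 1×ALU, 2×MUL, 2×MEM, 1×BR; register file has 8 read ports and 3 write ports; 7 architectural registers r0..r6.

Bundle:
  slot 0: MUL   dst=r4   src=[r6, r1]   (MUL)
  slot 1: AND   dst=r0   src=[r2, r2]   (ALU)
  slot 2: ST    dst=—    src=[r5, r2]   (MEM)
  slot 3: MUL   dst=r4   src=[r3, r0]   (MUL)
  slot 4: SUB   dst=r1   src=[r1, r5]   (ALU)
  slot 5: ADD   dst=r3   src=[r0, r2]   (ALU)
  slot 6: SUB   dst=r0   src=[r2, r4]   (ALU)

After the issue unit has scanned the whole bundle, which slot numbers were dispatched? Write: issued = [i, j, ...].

issued = [0, 1, 2]

slot 0 (MUL): ISSUE — free A1,Mu1,Ld2,B1 rp6 wp2
slot 1 (ALU): ISSUE — free A0,Mu1,Ld2,B1 rp5 wp1
slot 2 (MEM): ISSUE — free A0,Mu1,Ld1,B1 rp3 wp1
slot 3 (MUL): stall WAW — free A0,Mu1,Ld1,B1 rp3 wp1
slot 4 (ALU): stall FU — free A0,Mu1,Ld1,B1 rp3 wp1
slot 5 (ALU): stall FU — free A0,Mu1,Ld1,B1 rp3 wp1
slot 6 (ALU): stall FU — free A0,Mu1,Ld1,B1 rp3 wp1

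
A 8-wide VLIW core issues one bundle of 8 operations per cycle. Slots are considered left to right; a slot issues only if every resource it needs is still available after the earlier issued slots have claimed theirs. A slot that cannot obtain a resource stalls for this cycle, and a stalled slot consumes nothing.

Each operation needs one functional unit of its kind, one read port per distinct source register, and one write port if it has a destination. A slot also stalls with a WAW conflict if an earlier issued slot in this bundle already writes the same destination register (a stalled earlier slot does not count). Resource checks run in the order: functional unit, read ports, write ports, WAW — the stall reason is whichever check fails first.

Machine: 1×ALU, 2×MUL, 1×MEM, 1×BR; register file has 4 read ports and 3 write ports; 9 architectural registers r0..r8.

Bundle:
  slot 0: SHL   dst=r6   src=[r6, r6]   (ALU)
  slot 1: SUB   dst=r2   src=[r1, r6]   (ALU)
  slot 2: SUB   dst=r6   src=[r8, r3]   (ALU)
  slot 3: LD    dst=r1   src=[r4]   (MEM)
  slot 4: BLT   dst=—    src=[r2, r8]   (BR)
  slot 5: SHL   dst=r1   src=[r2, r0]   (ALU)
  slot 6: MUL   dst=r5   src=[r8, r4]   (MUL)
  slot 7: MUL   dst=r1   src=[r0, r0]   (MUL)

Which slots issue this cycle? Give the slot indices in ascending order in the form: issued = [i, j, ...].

[0] ALU needs rd=1 wr=1: ok; after: ALU=0 MUL=2 MEM=1 BR=1, R=3, W=2
[1] ALU needs rd=2 wr=1: FU; after: ALU=0 MUL=2 MEM=1 BR=1, R=3, W=2
[2] ALU needs rd=2 wr=1: FU; after: ALU=0 MUL=2 MEM=1 BR=1, R=3, W=2
[3] MEM needs rd=1 wr=1: ok; after: ALU=0 MUL=2 MEM=0 BR=1, R=2, W=1
[4] BR needs rd=2 wr=0: ok; after: ALU=0 MUL=2 MEM=0 BR=0, R=0, W=1
[5] ALU needs rd=2 wr=1: FU; after: ALU=0 MUL=2 MEM=0 BR=0, R=0, W=1
[6] MUL needs rd=2 wr=1: RD_PORT; after: ALU=0 MUL=2 MEM=0 BR=0, R=0, W=1
[7] MUL needs rd=1 wr=1: RD_PORT; after: ALU=0 MUL=2 MEM=0 BR=0, R=0, W=1

issued = [0, 3, 4]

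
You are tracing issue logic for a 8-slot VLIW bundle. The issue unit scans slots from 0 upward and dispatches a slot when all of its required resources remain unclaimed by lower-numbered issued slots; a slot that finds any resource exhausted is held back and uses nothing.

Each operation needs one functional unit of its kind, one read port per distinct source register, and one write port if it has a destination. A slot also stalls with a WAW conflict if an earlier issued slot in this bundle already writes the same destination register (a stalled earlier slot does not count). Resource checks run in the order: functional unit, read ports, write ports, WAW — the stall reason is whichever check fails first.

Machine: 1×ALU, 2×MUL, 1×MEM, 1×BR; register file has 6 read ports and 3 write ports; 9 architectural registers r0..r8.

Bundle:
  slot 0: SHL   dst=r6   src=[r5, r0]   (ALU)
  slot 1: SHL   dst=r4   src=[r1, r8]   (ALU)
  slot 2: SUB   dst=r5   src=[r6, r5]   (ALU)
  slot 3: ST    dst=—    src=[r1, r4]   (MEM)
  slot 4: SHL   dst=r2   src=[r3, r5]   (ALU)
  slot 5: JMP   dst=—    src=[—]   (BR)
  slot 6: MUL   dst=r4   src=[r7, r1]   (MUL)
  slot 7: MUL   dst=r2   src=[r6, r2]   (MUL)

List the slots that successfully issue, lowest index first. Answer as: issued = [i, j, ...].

issued = [0, 3, 5, 6]

#0 ALU src=r5,r0 dispatched  <A:0 Mu:2 Ld:1 B:1 rd:4 wr:2>
#1 ALU src=r1,r8 held:FU  <A:0 Mu:2 Ld:1 B:1 rd:4 wr:2>
#2 ALU src=r6,r5 held:FU  <A:0 Mu:2 Ld:1 B:1 rd:4 wr:2>
#3 MEM src=r1,r4 dispatched  <A:0 Mu:2 Ld:0 B:1 rd:2 wr:2>
#4 ALU src=r3,r5 held:FU  <A:0 Mu:2 Ld:0 B:1 rd:2 wr:2>
#5 BR src=- dispatched  <A:0 Mu:2 Ld:0 B:0 rd:2 wr:2>
#6 MUL src=r7,r1 dispatched  <A:0 Mu:1 Ld:0 B:0 rd:0 wr:1>
#7 MUL src=r6,r2 held:RD_PORT  <A:0 Mu:1 Ld:0 B:0 rd:0 wr:1>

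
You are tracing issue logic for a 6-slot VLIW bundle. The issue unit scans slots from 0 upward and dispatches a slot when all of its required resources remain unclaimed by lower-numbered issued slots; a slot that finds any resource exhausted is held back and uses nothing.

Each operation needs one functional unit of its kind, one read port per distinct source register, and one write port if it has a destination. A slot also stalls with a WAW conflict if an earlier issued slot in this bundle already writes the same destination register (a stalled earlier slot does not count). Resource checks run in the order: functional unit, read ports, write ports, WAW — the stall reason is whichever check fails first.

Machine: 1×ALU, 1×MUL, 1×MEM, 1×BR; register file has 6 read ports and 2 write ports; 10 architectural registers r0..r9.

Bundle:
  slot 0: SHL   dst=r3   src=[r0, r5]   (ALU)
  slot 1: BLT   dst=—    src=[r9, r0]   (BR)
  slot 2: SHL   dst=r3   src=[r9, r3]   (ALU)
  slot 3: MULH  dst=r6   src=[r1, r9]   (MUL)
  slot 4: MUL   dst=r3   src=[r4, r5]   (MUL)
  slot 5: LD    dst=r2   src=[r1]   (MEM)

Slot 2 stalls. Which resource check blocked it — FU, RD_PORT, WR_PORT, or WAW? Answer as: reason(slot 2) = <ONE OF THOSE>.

reason(slot 2) = FU

#0 ALU src=r0,r5 dispatched  <A:0 Mu:1 Ld:1 B:1 rd:4 wr:1>
#1 BR src=r9,r0 dispatched  <A:0 Mu:1 Ld:1 B:0 rd:2 wr:1>
#2 ALU src=r9,r3 held:FU  <A:0 Mu:1 Ld:1 B:0 rd:2 wr:1>
#3 MUL src=r1,r9 dispatched  <A:0 Mu:0 Ld:1 B:0 rd:0 wr:0>
#4 MUL src=r4,r5 held:FU  <A:0 Mu:0 Ld:1 B:0 rd:0 wr:0>
#5 MEM src=r1 held:RD_PORT  <A:0 Mu:0 Ld:1 B:0 rd:0 wr:0>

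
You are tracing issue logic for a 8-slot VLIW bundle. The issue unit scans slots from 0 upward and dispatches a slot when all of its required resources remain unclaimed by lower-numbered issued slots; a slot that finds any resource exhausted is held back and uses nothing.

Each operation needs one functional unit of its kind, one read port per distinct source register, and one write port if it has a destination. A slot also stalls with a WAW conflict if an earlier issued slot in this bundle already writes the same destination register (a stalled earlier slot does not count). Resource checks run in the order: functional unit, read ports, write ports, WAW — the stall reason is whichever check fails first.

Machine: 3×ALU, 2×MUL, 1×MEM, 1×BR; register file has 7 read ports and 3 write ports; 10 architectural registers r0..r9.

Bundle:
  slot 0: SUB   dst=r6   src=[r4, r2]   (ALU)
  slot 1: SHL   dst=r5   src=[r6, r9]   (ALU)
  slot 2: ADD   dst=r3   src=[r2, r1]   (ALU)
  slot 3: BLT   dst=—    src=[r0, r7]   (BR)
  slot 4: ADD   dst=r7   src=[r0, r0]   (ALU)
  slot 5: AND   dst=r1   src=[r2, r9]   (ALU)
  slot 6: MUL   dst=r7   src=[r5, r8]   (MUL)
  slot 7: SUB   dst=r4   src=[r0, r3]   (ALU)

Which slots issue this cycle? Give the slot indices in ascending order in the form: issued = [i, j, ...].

(0) want 1×ALU +2rd +1wr — yes → AL2|MU2|ME1|BR1|rd5|wr2
(1) want 1×ALU +2rd +1wr — yes → AL1|MU2|ME1|BR1|rd3|wr1
(2) want 1×ALU +2rd +1wr — yes → AL0|MU2|ME1|BR1|rd1|wr0
(3) want 1×BR +2rd +0wr — RD_PORT → AL0|MU2|ME1|BR1|rd1|wr0
(4) want 1×ALU +1rd +1wr — FU → AL0|MU2|ME1|BR1|rd1|wr0
(5) want 1×ALU +2rd +1wr — FU → AL0|MU2|ME1|BR1|rd1|wr0
(6) want 1×MUL +2rd +1wr — RD_PORT → AL0|MU2|ME1|BR1|rd1|wr0
(7) want 1×ALU +2rd +1wr — FU → AL0|MU2|ME1|BR1|rd1|wr0

issued = [0, 1, 2]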